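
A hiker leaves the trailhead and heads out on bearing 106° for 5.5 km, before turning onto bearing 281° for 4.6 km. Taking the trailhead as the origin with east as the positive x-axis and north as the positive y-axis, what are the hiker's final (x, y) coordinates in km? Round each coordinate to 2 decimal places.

Leg 1 (106°, 5.5 km): east 5.5 sin 106° = 5.29, north 5.5 cos 106° = -1.52
Leg 2 (281°, 4.6 km): east 4.6 sin 281° = -4.52, north 4.6 cos 281° = 0.88
Summing: 0.77 km east, -0.64 km north → (0.77, -0.64).

(0.77, -0.64)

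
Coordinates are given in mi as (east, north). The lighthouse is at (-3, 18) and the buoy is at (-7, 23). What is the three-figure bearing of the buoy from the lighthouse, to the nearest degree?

321°

Δeast = -7 − -3 = -4.00; Δnorth = 23 − 18 = 5.00.
Bearing = atan2(Δeast, Δnorth) mod 360° = 321.34° ≈ 321°.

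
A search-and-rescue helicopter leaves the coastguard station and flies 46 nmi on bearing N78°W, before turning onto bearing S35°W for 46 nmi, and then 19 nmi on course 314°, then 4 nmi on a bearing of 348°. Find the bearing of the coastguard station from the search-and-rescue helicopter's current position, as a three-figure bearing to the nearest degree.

Leg 1 (N78°W, 46 nmi): east 46 sin 282° = -44.99, north 46 cos 282° = 9.56
Leg 2 (S35°W, 46 nmi): east 46 sin 215° = -26.38, north 46 cos 215° = -37.68
Leg 3 (314°, 19 nmi): east 19 sin 314° = -13.67, north 19 cos 314° = 13.20
Leg 4 (348°, 4 nmi): east 4 sin 348° = -0.83, north 4 cos 348° = 3.91
Net displacement: -85.88 east, -11.01 north. Direction back to start is (85.88, 11.01): bearing = atan2(85.88, 11.01) mod 360° = 82.70° ≈ 083°.

083°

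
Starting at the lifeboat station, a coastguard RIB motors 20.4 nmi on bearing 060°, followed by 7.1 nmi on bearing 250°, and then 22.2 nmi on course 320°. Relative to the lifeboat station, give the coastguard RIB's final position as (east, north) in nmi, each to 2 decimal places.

(-3.27, 24.78)

Leg 1 (060°, 20.4 nmi): east 20.4 sin 60° = 17.67, north 20.4 cos 60° = 10.20
Leg 2 (250°, 7.1 nmi): east 7.1 sin 250° = -6.67, north 7.1 cos 250° = -2.43
Leg 3 (320°, 22.2 nmi): east 22.2 sin 320° = -14.27, north 22.2 cos 320° = 17.01
Summing: -3.27 nmi east, 24.78 nmi north → (-3.27, 24.78).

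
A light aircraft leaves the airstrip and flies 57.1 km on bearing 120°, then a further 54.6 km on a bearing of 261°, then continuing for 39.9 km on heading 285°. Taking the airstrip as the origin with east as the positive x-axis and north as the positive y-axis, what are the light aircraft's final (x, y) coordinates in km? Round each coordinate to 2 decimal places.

(-43.02, -26.76)

Leg 1 (120°, 57.1 km): east 57.1 sin 120° = 49.45, north 57.1 cos 120° = -28.55
Leg 2 (261°, 54.6 km): east 54.6 sin 261° = -53.93, north 54.6 cos 261° = -8.54
Leg 3 (285°, 39.9 km): east 39.9 sin 285° = -38.54, north 39.9 cos 285° = 10.33
Summing: -43.02 km east, -26.76 km north → (-43.02, -26.76).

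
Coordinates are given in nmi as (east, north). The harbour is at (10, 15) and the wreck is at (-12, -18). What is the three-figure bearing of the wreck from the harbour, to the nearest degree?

214°

Δeast = -12 − 10 = -22.00; Δnorth = -18 − 15 = -33.00.
Bearing = atan2(Δeast, Δnorth) mod 360° = 213.69° ≈ 214°.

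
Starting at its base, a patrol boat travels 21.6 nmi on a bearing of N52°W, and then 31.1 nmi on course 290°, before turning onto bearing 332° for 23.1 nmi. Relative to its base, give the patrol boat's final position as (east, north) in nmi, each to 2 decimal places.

Leg 1 (N52°W, 21.6 nmi): east 21.6 sin 308° = -17.02, north 21.6 cos 308° = 13.30
Leg 2 (290°, 31.1 nmi): east 31.1 sin 290° = -29.22, north 31.1 cos 290° = 10.64
Leg 3 (332°, 23.1 nmi): east 23.1 sin 332° = -10.84, north 23.1 cos 332° = 20.40
Summing: -57.09 nmi east, 44.33 nmi north → (-57.09, 44.33).

(-57.09, 44.33)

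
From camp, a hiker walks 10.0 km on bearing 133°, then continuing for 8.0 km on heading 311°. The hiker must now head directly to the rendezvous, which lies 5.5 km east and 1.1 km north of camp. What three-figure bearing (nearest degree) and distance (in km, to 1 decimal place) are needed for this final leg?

058°, 5.0 km

Leg 1 (133°, 10.0 km): east 10.0 sin 133° = 7.31, north 10.0 cos 133° = -6.82
Leg 2 (311°, 8.0 km): east 8.0 sin 311° = -6.04, north 8.0 cos 311° = 5.25
Current position: (1.28, -1.57). Target: (5.5, 1.1). Remaining: Δeast = 4.22, Δnorth = 2.67.
Bearing = atan2(4.22, 2.67) mod 360° = 57.69°; distance = √((4.22)² + (2.67)²) = 4.998 km.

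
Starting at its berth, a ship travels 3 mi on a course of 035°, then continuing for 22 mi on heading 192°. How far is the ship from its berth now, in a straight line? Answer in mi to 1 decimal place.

19.3 mi

Leg 1 (035°, 3 mi): east 3 sin 35° = 1.72, north 3 cos 35° = 2.46
Leg 2 (192°, 22 mi): east 22 sin 192° = -4.57, north 22 cos 192° = -21.52
Net: -2.85 east, -19.06 north. Distance = √((-2.85)² + (-19.06)²) = 19.274 mi.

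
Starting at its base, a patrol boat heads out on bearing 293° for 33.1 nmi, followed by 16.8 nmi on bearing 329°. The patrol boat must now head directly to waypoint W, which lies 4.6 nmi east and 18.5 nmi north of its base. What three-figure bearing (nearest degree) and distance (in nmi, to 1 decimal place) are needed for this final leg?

101°, 44.6 nmi

Leg 1 (293°, 33.1 nmi): east 33.1 sin 293° = -30.47, north 33.1 cos 293° = 12.93
Leg 2 (329°, 16.8 nmi): east 16.8 sin 329° = -8.65, north 16.8 cos 329° = 14.40
Current position: (-39.12, 27.33). Target: (4.6, 18.5). Remaining: Δeast = 43.72, Δnorth = -8.83.
Bearing = atan2(43.72, -8.83) mod 360° = 101.42°; distance = √((43.72)² + (-8.83)²) = 44.605 nmi.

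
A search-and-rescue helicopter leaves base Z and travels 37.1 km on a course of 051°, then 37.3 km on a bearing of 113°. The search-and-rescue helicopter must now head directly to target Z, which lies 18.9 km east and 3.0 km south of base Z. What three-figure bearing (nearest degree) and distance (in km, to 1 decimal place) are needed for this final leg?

255°, 45.8 km

Leg 1 (051°, 37.1 km): east 37.1 sin 51° = 28.83, north 37.1 cos 51° = 23.35
Leg 2 (113°, 37.3 km): east 37.3 sin 113° = 34.33, north 37.3 cos 113° = -14.57
Current position: (63.17, 8.77). Target: (18.9, -3.0). Remaining: Δeast = -44.27, Δnorth = -11.77.
Bearing = atan2(-44.27, -11.77) mod 360° = 255.11°; distance = √((-44.27)² + (-11.77)²) = 45.806 km.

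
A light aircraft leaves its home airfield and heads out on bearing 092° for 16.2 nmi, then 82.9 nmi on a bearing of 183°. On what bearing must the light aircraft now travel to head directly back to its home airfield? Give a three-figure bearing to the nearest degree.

Leg 1 (092°, 16.2 nmi): east 16.2 sin 92° = 16.19, north 16.2 cos 92° = -0.57
Leg 2 (183°, 82.9 nmi): east 82.9 sin 183° = -4.34, north 82.9 cos 183° = -82.79
Net displacement: 11.85 east, -83.35 north. Direction back to start is (-11.85, 83.35): bearing = atan2(-11.85, 83.35) mod 360° = 351.91° ≈ 352°.

352°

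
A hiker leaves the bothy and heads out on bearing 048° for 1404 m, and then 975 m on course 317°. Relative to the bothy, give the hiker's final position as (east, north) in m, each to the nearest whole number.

(378, 1653)

Leg 1 (048°, 1404 m): east 1404 sin 48° = 1043.38, north 1404 cos 48° = 939.46
Leg 2 (317°, 975 m): east 975 sin 317° = -664.95, north 975 cos 317° = 713.07
Summing: 378.43 m east, 1652.53 m north → (378, 1653).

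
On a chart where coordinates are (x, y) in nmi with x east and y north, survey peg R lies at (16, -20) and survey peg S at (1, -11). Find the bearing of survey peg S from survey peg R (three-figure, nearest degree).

Δeast = 1 − 16 = -15.00; Δnorth = -11 − -20 = 9.00.
Bearing = atan2(Δeast, Δnorth) mod 360° = 300.96° ≈ 301°.

301°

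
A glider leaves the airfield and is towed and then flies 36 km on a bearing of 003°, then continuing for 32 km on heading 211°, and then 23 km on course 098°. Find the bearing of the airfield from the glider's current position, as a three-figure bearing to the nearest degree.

Leg 1 (003°, 36 km): east 36 sin 3° = 1.88, north 36 cos 3° = 35.95
Leg 2 (211°, 32 km): east 32 sin 211° = -16.48, north 32 cos 211° = -27.43
Leg 3 (098°, 23 km): east 23 sin 98° = 22.78, north 23 cos 98° = -3.20
Net displacement: 8.18 east, 5.32 north. Direction back to start is (-8.18, -5.32): bearing = atan2(-8.18, -5.32) mod 360° = 236.96° ≈ 237°.

237°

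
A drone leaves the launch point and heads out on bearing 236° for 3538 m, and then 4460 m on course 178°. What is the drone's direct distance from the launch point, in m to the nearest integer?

Leg 1 (236°, 3538 m): east 3538 sin 236° = -2933.13, north 3538 cos 236° = -1978.42
Leg 2 (178°, 4460 m): east 4460 sin 178° = 155.65, north 4460 cos 178° = -4457.28
Net: -2777.48 east, -6435.71 north. Distance = √((-2777.48)² + (-6435.71)²) = 7009.475 m.

7009 m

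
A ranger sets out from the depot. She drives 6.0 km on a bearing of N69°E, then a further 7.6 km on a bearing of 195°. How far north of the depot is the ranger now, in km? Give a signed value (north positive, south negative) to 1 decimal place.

Leg 1 (N69°E, 6.0 km): east 6.0 sin 69° = 5.60, north 6.0 cos 69° = 2.15
Leg 2 (195°, 7.6 km): east 7.6 sin 195° = -1.97, north 7.6 cos 195° = -7.34
Net north component: -5.19 km.

-5.2 km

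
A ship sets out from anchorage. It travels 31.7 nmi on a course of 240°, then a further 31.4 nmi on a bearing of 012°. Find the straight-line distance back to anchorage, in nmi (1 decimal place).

25.7 nmi

Leg 1 (240°, 31.7 nmi): east 31.7 sin 240° = -27.45, north 31.7 cos 240° = -15.85
Leg 2 (012°, 31.4 nmi): east 31.4 sin 12° = 6.53, north 31.4 cos 12° = 30.71
Net: -20.92 east, 14.86 north. Distance = √((-20.92)² + (14.86)²) = 25.667 nmi.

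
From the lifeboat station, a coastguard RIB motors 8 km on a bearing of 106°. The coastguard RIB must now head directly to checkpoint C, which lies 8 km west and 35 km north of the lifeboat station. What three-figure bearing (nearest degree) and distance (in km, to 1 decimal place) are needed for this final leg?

Leg 1 (106°, 8 km): east 8 sin 106° = 7.69, north 8 cos 106° = -2.21
Current position: (7.69, -2.21). Target: (-8, 35). Remaining: Δeast = -15.69, Δnorth = 37.21.
Bearing = atan2(-15.69, 37.21) mod 360° = 337.13°; distance = √((-15.69)² + (37.21)²) = 40.378 km.

337°, 40.4 km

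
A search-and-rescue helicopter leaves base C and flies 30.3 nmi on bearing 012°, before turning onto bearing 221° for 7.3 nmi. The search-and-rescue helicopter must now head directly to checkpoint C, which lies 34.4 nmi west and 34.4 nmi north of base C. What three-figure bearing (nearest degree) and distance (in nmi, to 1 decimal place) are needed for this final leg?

286°, 37.4 nmi

Leg 1 (012°, 30.3 nmi): east 30.3 sin 12° = 6.30, north 30.3 cos 12° = 29.64
Leg 2 (221°, 7.3 nmi): east 7.3 sin 221° = -4.79, north 7.3 cos 221° = -5.51
Current position: (1.51, 24.13). Target: (-34.4, 34.4). Remaining: Δeast = -35.91, Δnorth = 10.27.
Bearing = atan2(-35.91, 10.27) mod 360° = 285.96°; distance = √((-35.91)² + (10.27)²) = 37.351 nmi.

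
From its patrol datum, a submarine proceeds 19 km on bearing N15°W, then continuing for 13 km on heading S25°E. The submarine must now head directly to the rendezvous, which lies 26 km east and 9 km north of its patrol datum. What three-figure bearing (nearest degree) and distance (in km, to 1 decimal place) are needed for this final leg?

085°, 25.5 km

Leg 1 (N15°W, 19 km): east 19 sin 345° = -4.92, north 19 cos 345° = 18.35
Leg 2 (S25°E, 13 km): east 13 sin 155° = 5.49, north 13 cos 155° = -11.78
Current position: (0.58, 6.57). Target: (26, 9). Remaining: Δeast = 25.42, Δnorth = 2.43.
Bearing = atan2(25.42, 2.43) mod 360° = 84.54°; distance = √((25.42)² + (2.43)²) = 25.539 km.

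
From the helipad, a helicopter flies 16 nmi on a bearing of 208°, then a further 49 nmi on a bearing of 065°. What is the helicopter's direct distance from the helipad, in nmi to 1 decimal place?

Leg 1 (208°, 16 nmi): east 16 sin 208° = -7.51, north 16 cos 208° = -14.13
Leg 2 (065°, 49 nmi): east 49 sin 65° = 44.41, north 49 cos 65° = 20.71
Net: 36.90 east, 6.58 north. Distance = √((36.90)² + (6.58)²) = 37.480 nmi.

37.5 nmi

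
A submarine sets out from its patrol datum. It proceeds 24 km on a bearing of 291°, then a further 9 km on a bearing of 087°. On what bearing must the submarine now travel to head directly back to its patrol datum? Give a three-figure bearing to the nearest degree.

Leg 1 (291°, 24 km): east 24 sin 291° = -22.41, north 24 cos 291° = 8.60
Leg 2 (087°, 9 km): east 9 sin 87° = 8.99, north 9 cos 87° = 0.47
Net displacement: -13.42 east, 9.07 north. Direction back to start is (13.42, -9.07): bearing = atan2(13.42, -9.07) mod 360° = 124.06° ≈ 124°.

124°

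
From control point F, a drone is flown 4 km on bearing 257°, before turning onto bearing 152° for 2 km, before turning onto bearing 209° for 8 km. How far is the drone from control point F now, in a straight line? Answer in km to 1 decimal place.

Leg 1 (257°, 4 km): east 4 sin 257° = -3.90, north 4 cos 257° = -0.90
Leg 2 (152°, 2 km): east 2 sin 152° = 0.94, north 2 cos 152° = -1.77
Leg 3 (209°, 8 km): east 8 sin 209° = -3.88, north 8 cos 209° = -7.00
Net: -6.84 east, -9.66 north. Distance = √((-6.84)² + (-9.66)²) = 11.837 km.

11.8 km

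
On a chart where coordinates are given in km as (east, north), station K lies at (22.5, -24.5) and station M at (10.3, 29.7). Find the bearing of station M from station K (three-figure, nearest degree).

Δeast = 10.3 − 22.5 = -12.20; Δnorth = 29.7 − -24.5 = 54.20.
Bearing = atan2(Δeast, Δnorth) mod 360° = 347.31° ≈ 347°.

347°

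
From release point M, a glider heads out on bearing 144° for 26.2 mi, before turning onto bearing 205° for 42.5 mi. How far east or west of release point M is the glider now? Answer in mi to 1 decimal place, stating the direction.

Leg 1 (144°, 26.2 mi): east 26.2 sin 144° = 15.40, north 26.2 cos 144° = -21.20
Leg 2 (205°, 42.5 mi): east 42.5 sin 205° = -17.96, north 42.5 cos 205° = -38.52
Net east component: -2.56 mi.

2.6 mi west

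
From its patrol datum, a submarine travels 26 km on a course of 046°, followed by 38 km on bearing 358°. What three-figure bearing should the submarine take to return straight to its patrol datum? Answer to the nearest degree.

197°

Leg 1 (046°, 26 km): east 26 sin 46° = 18.70, north 26 cos 46° = 18.06
Leg 2 (358°, 38 km): east 38 sin 358° = -1.33, north 38 cos 358° = 37.98
Net displacement: 17.38 east, 56.04 north. Direction back to start is (-17.38, -56.04): bearing = atan2(-17.38, -56.04) mod 360° = 197.23° ≈ 197°.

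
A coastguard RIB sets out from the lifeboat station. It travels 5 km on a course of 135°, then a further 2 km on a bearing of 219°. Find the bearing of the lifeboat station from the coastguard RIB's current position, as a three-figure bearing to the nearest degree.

Leg 1 (135°, 5 km): east 5 sin 135° = 3.54, north 5 cos 135° = -3.54
Leg 2 (219°, 2 km): east 2 sin 219° = -1.26, north 2 cos 219° = -1.55
Net displacement: 2.28 east, -5.09 north. Direction back to start is (-2.28, 5.09): bearing = atan2(-2.28, 5.09) mod 360° = 335.90° ≈ 336°.

336°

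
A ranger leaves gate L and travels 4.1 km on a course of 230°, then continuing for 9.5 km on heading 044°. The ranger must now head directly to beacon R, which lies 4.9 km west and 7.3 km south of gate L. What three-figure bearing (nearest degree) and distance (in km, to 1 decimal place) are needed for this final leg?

Leg 1 (230°, 4.1 km): east 4.1 sin 230° = -3.14, north 4.1 cos 230° = -2.64
Leg 2 (044°, 9.5 km): east 9.5 sin 44° = 6.60, north 9.5 cos 44° = 6.83
Current position: (3.46, 4.20). Target: (-4.9, -7.3). Remaining: Δeast = -8.36, Δnorth = -11.50.
Bearing = atan2(-8.36, -11.50) mod 360° = 216.01°; distance = √((-8.36)² + (-11.50)²) = 14.215 km.

216°, 14.2 km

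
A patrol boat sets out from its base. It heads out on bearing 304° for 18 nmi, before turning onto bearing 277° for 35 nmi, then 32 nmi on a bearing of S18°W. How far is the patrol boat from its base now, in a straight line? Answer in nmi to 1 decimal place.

Leg 1 (304°, 18 nmi): east 18 sin 304° = -14.92, north 18 cos 304° = 10.07
Leg 2 (277°, 35 nmi): east 35 sin 277° = -34.74, north 35 cos 277° = 4.27
Leg 3 (S18°W, 32 nmi): east 32 sin 198° = -9.89, north 32 cos 198° = -30.43
Net: -59.55 east, -16.10 north. Distance = √((-59.55)² + (-16.10)²) = 61.689 nmi.

61.7 nmi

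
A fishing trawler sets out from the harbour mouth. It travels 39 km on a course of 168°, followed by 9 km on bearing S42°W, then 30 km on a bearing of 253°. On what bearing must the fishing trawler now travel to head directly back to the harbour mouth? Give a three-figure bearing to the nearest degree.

Leg 1 (168°, 39 km): east 39 sin 168° = 8.11, north 39 cos 168° = -38.15
Leg 2 (S42°W, 9 km): east 9 sin 222° = -6.02, north 9 cos 222° = -6.69
Leg 3 (253°, 30 km): east 30 sin 253° = -28.69, north 30 cos 253° = -8.77
Net displacement: -26.60 east, -53.61 north. Direction back to start is (26.60, 53.61): bearing = atan2(26.60, 53.61) mod 360° = 26.39° ≈ 026°.

026°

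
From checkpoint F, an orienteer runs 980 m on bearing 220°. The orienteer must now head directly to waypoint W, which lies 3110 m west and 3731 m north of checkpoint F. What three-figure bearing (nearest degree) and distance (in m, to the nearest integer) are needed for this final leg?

Leg 1 (220°, 980 m): east 980 sin 220° = -629.93, north 980 cos 220° = -750.72
Current position: (-629.93, -750.72). Target: (-3110, 3731). Remaining: Δeast = -2480.07, Δnorth = 4481.72.
Bearing = atan2(-2480.07, 4481.72) mod 360° = 331.04°; distance = √((-2480.07)² + (4481.72)²) = 5122.166 m.

331°, 5122 m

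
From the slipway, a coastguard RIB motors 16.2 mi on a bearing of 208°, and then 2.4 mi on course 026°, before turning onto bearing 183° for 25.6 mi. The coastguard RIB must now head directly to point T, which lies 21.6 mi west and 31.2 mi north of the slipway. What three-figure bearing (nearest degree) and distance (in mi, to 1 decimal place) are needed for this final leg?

Leg 1 (208°, 16.2 mi): east 16.2 sin 208° = -7.61, north 16.2 cos 208° = -14.30
Leg 2 (026°, 2.4 mi): east 2.4 sin 26° = 1.05, north 2.4 cos 26° = 2.16
Leg 3 (183°, 25.6 mi): east 25.6 sin 183° = -1.34, north 25.6 cos 183° = -25.56
Current position: (-7.89, -37.71). Target: (-21.6, 31.2). Remaining: Δeast = -13.71, Δnorth = 68.91.
Bearing = atan2(-13.71, 68.91) mod 360° = 348.75°; distance = √((-13.71)² + (68.91)²) = 70.262 mi.

349°, 70.3 mi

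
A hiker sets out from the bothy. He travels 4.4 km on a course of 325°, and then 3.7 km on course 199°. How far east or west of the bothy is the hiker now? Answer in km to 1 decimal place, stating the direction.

3.7 km west

Leg 1 (325°, 4.4 km): east 4.4 sin 325° = -2.52, north 4.4 cos 325° = 3.60
Leg 2 (199°, 3.7 km): east 3.7 sin 199° = -1.20, north 3.7 cos 199° = -3.50
Net east component: -3.73 km.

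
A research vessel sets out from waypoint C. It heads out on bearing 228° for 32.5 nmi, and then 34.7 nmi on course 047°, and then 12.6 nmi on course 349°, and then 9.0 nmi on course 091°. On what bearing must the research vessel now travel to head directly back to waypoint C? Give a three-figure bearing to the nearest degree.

209°

Leg 1 (228°, 32.5 nmi): east 32.5 sin 228° = -24.15, north 32.5 cos 228° = -21.75
Leg 2 (047°, 34.7 nmi): east 34.7 sin 47° = 25.38, north 34.7 cos 47° = 23.67
Leg 3 (349°, 12.6 nmi): east 12.6 sin 349° = -2.40, north 12.6 cos 349° = 12.37
Leg 4 (091°, 9.0 nmi): east 9.0 sin 91° = 9.00, north 9.0 cos 91° = -0.16
Net displacement: 7.82 east, 14.13 north. Direction back to start is (-7.82, -14.13): bearing = atan2(-7.82, -14.13) mod 360° = 208.96° ≈ 209°.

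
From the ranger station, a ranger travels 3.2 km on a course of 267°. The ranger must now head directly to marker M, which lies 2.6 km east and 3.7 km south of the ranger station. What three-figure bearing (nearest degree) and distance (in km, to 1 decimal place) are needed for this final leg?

121°, 6.8 km

Leg 1 (267°, 3.2 km): east 3.2 sin 267° = -3.20, north 3.2 cos 267° = -0.17
Current position: (-3.20, -0.17). Target: (2.6, -3.7). Remaining: Δeast = 5.80, Δnorth = -3.53.
Bearing = atan2(5.80, -3.53) mod 360° = 121.36°; distance = √((5.80)² + (-3.53)²) = 6.787 km.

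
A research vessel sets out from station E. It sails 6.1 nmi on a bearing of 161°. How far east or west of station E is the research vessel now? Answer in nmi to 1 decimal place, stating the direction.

Leg 1 (161°, 6.1 nmi): east 6.1 sin 161° = 1.99, north 6.1 cos 161° = -5.77
Net east component: 1.99 nmi.

2.0 nmi east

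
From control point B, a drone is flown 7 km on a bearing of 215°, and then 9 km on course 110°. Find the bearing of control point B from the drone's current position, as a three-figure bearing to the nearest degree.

Leg 1 (215°, 7 km): east 7 sin 215° = -4.02, north 7 cos 215° = -5.73
Leg 2 (110°, 9 km): east 9 sin 110° = 8.46, north 9 cos 110° = -3.08
Net displacement: 4.44 east, -8.81 north. Direction back to start is (-4.44, 8.81): bearing = atan2(-4.44, 8.81) mod 360° = 333.25° ≈ 333°.

333°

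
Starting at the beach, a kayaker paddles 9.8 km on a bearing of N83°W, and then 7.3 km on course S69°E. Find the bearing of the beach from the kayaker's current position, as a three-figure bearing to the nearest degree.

Leg 1 (N83°W, 9.8 km): east 9.8 sin 277° = -9.73, north 9.8 cos 277° = 1.19
Leg 2 (S69°E, 7.3 km): east 7.3 sin 111° = 6.82, north 7.3 cos 111° = -2.62
Net displacement: -2.91 east, -1.42 north. Direction back to start is (2.91, 1.42): bearing = atan2(2.91, 1.42) mod 360° = 63.97° ≈ 064°.

064°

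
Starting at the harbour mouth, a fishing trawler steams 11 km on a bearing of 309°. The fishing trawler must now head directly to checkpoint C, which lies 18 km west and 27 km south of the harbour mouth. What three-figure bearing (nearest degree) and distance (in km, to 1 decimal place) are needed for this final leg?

Leg 1 (309°, 11 km): east 11 sin 309° = -8.55, north 11 cos 309° = 6.92
Current position: (-8.55, 6.92). Target: (-18, -27). Remaining: Δeast = -9.45, Δnorth = -33.92.
Bearing = atan2(-9.45, -33.92) mod 360° = 195.57°; distance = √((-9.45)² + (-33.92)²) = 35.215 km.

196°, 35.2 km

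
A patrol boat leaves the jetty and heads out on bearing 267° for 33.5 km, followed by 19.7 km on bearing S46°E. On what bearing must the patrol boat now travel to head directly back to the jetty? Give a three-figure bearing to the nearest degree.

051°

Leg 1 (267°, 33.5 km): east 33.5 sin 267° = -33.45, north 33.5 cos 267° = -1.75
Leg 2 (S46°E, 19.7 km): east 19.7 sin 134° = 14.17, north 19.7 cos 134° = -13.68
Net displacement: -19.28 east, -15.44 north. Direction back to start is (19.28, 15.44): bearing = atan2(19.28, 15.44) mod 360° = 51.32° ≈ 051°.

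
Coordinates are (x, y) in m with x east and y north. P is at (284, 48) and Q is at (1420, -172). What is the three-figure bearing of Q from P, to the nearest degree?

101°

Δeast = 1420 − 284 = 1136.00; Δnorth = -172 − 48 = -220.00.
Bearing = atan2(Δeast, Δnorth) mod 360° = 100.96° ≈ 101°.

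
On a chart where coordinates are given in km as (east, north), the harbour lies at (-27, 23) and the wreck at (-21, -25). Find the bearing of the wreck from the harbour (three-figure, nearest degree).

173°

Δeast = -21 − -27 = 6.00; Δnorth = -25 − 23 = -48.00.
Bearing = atan2(Δeast, Δnorth) mod 360° = 172.87° ≈ 173°.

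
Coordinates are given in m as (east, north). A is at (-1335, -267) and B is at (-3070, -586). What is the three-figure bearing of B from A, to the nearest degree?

Δeast = -3070 − -1335 = -1735.00; Δnorth = -586 − -267 = -319.00.
Bearing = atan2(Δeast, Δnorth) mod 360° = 259.58° ≈ 260°.

260°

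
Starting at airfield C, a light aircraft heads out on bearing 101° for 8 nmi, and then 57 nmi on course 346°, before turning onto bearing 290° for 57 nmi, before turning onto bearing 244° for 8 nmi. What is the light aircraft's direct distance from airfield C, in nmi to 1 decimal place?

Leg 1 (101°, 8 nmi): east 8 sin 101° = 7.85, north 8 cos 101° = -1.53
Leg 2 (346°, 57 nmi): east 57 sin 346° = -13.79, north 57 cos 346° = 55.31
Leg 3 (290°, 57 nmi): east 57 sin 290° = -53.56, north 57 cos 290° = 19.50
Leg 4 (244°, 8 nmi): east 8 sin 244° = -7.19, north 8 cos 244° = -3.51
Net: -66.69 east, 69.77 north. Distance = √((-66.69)² + (69.77)²) = 96.515 nmi.

96.5 nmi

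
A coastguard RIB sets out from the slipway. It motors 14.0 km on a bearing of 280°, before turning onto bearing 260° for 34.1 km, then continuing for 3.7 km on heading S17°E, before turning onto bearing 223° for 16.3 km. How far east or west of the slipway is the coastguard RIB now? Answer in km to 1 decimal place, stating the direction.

Leg 1 (280°, 14.0 km): east 14.0 sin 280° = -13.79, north 14.0 cos 280° = 2.43
Leg 2 (260°, 34.1 km): east 34.1 sin 260° = -33.58, north 34.1 cos 260° = -5.92
Leg 3 (S17°E, 3.7 km): east 3.7 sin 163° = 1.08, north 3.7 cos 163° = -3.54
Leg 4 (223°, 16.3 km): east 16.3 sin 223° = -11.12, north 16.3 cos 223° = -11.92
Net east component: -57.40 km.

57.4 km west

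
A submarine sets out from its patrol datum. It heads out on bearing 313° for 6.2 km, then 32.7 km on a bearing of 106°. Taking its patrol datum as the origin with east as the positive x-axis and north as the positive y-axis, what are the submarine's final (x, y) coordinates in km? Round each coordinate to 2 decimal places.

(26.90, -4.78)

Leg 1 (313°, 6.2 km): east 6.2 sin 313° = -4.53, north 6.2 cos 313° = 4.23
Leg 2 (106°, 32.7 km): east 32.7 sin 106° = 31.43, north 32.7 cos 106° = -9.01
Summing: 26.90 km east, -4.78 km north → (26.90, -4.78).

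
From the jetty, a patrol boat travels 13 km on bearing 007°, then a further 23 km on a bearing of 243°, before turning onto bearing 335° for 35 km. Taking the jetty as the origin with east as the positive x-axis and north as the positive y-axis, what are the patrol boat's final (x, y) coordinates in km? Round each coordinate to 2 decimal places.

(-33.70, 34.18)

Leg 1 (007°, 13 km): east 13 sin 7° = 1.58, north 13 cos 7° = 12.90
Leg 2 (243°, 23 km): east 23 sin 243° = -20.49, north 23 cos 243° = -10.44
Leg 3 (335°, 35 km): east 35 sin 335° = -14.79, north 35 cos 335° = 31.72
Summing: -33.70 km east, 34.18 km north → (-33.70, 34.18).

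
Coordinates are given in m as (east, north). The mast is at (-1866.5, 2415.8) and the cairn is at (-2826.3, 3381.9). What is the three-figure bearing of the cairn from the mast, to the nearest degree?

315°

Δeast = -2826.3 − -1866.5 = -959.80; Δnorth = 3381.9 − 2415.8 = 966.10.
Bearing = atan2(Δeast, Δnorth) mod 360° = 315.19° ≈ 315°.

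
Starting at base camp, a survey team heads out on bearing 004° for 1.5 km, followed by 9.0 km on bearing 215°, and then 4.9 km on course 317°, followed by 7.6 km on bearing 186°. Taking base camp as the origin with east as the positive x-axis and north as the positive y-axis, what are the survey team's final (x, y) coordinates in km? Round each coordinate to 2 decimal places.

(-9.19, -9.85)

Leg 1 (004°, 1.5 km): east 1.5 sin 4° = 0.10, north 1.5 cos 4° = 1.50
Leg 2 (215°, 9.0 km): east 9.0 sin 215° = -5.16, north 9.0 cos 215° = -7.37
Leg 3 (317°, 4.9 km): east 4.9 sin 317° = -3.34, north 4.9 cos 317° = 3.58
Leg 4 (186°, 7.6 km): east 7.6 sin 186° = -0.79, north 7.6 cos 186° = -7.56
Summing: -9.19 km east, -9.85 km north → (-9.19, -9.85).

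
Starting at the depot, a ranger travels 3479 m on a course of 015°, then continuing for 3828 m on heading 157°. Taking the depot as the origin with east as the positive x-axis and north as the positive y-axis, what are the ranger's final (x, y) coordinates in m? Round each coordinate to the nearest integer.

(2396, -163)

Leg 1 (015°, 3479 m): east 3479 sin 15° = 900.43, north 3479 cos 15° = 3360.46
Leg 2 (157°, 3828 m): east 3828 sin 157° = 1495.72, north 3828 cos 157° = -3523.69
Summing: 2396.15 m east, -163.24 m north → (2396, -163).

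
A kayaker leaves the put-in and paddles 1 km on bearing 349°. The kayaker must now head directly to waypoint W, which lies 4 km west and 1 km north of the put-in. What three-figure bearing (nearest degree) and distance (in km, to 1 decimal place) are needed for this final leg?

270°, 3.8 km

Leg 1 (349°, 1 km): east 1 sin 349° = -0.19, north 1 cos 349° = 0.98
Current position: (-0.19, 0.98). Target: (-4, 1). Remaining: Δeast = -3.81, Δnorth = 0.02.
Bearing = atan2(-3.81, 0.02) mod 360° = 270.28°; distance = √((-3.81)² + (0.02)²) = 3.809 km.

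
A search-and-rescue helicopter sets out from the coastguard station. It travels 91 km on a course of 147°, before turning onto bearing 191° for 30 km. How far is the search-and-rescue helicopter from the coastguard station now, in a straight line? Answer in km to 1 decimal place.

114.5 km

Leg 1 (147°, 91 km): east 91 sin 147° = 49.56, north 91 cos 147° = -76.32
Leg 2 (191°, 30 km): east 30 sin 191° = -5.72, north 30 cos 191° = -29.45
Net: 43.84 east, -105.77 north. Distance = √((43.84)² + (-105.77)²) = 114.493 km.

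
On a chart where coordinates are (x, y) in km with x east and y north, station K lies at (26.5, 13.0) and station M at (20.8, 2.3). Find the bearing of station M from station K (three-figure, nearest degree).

208°

Δeast = 20.8 − 26.5 = -5.70; Δnorth = 2.3 − 13.0 = -10.70.
Bearing = atan2(Δeast, Δnorth) mod 360° = 208.04° ≈ 208°.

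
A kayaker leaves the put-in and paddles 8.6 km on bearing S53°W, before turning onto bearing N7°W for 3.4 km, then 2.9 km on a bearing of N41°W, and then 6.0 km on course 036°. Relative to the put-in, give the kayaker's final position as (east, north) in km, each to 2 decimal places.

Leg 1 (S53°W, 8.6 km): east 8.6 sin 233° = -6.87, north 8.6 cos 233° = -5.18
Leg 2 (N7°W, 3.4 km): east 3.4 sin 353° = -0.41, north 3.4 cos 353° = 3.37
Leg 3 (N41°W, 2.9 km): east 2.9 sin 319° = -1.90, north 2.9 cos 319° = 2.19
Leg 4 (036°, 6.0 km): east 6.0 sin 36° = 3.53, north 6.0 cos 36° = 4.85
Summing: -5.66 km east, 5.24 km north → (-5.66, 5.24).

(-5.66, 5.24)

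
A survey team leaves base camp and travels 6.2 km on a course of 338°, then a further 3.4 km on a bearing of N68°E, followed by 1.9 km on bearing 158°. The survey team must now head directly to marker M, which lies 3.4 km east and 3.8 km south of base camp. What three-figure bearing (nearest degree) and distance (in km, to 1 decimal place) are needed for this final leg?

168°, 9.2 km

Leg 1 (338°, 6.2 km): east 6.2 sin 338° = -2.32, north 6.2 cos 338° = 5.75
Leg 2 (N68°E, 3.4 km): east 3.4 sin 68° = 3.15, north 3.4 cos 68° = 1.27
Leg 3 (158°, 1.9 km): east 1.9 sin 158° = 0.71, north 1.9 cos 158° = -1.76
Current position: (1.54, 5.26). Target: (3.4, -3.8). Remaining: Δeast = 1.86, Δnorth = -9.06.
Bearing = atan2(1.86, -9.06) mod 360° = 168.41°; distance = √((1.86)² + (-9.06)²) = 9.249 km.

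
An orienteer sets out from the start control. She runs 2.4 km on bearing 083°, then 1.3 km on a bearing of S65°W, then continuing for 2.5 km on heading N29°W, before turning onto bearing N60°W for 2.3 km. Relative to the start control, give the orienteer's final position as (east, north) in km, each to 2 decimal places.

Leg 1 (083°, 2.4 km): east 2.4 sin 83° = 2.38, north 2.4 cos 83° = 0.29
Leg 2 (S65°W, 1.3 km): east 1.3 sin 245° = -1.18, north 1.3 cos 245° = -0.55
Leg 3 (N29°W, 2.5 km): east 2.5 sin 331° = -1.21, north 2.5 cos 331° = 2.19
Leg 4 (N60°W, 2.3 km): east 2.3 sin 300° = -1.99, north 2.3 cos 300° = 1.15
Summing: -2.00 km east, 3.08 km north → (-2.00, 3.08).

(-2.00, 3.08)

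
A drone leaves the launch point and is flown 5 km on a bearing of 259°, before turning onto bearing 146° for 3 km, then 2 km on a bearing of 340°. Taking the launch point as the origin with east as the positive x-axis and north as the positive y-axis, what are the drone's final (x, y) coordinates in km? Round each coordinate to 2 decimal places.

Leg 1 (259°, 5 km): east 5 sin 259° = -4.91, north 5 cos 259° = -0.95
Leg 2 (146°, 3 km): east 3 sin 146° = 1.68, north 3 cos 146° = -2.49
Leg 3 (340°, 2 km): east 2 sin 340° = -0.68, north 2 cos 340° = 1.88
Summing: -3.91 km east, -1.56 km north → (-3.91, -1.56).

(-3.91, -1.56)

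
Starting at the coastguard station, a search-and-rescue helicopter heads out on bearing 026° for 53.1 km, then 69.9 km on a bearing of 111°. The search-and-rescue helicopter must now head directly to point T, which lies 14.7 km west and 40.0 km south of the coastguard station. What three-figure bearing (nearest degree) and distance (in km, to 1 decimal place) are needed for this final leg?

239°, 120.8 km

Leg 1 (026°, 53.1 km): east 53.1 sin 26° = 23.28, north 53.1 cos 26° = 47.73
Leg 2 (111°, 69.9 km): east 69.9 sin 111° = 65.26, north 69.9 cos 111° = -25.05
Current position: (88.53, 22.68). Target: (-14.7, -40.0). Remaining: Δeast = -103.23, Δnorth = -62.68.
Bearing = atan2(-103.23, -62.68) mod 360° = 238.74°; distance = √((-103.23)² + (-62.68)²) = 120.771 km.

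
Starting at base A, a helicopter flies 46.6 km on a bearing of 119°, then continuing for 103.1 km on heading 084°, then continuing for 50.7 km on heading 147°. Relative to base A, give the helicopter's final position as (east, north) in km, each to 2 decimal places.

(170.91, -54.34)

Leg 1 (119°, 46.6 km): east 46.6 sin 119° = 40.76, north 46.6 cos 119° = -22.59
Leg 2 (084°, 103.1 km): east 103.1 sin 84° = 102.54, north 103.1 cos 84° = 10.78
Leg 3 (147°, 50.7 km): east 50.7 sin 147° = 27.61, north 50.7 cos 147° = -42.52
Summing: 170.91 km east, -54.34 km north → (170.91, -54.34).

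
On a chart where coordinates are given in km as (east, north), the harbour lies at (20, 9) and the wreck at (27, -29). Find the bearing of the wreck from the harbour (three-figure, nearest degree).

Δeast = 27 − 20 = 7.00; Δnorth = -29 − 9 = -38.00.
Bearing = atan2(Δeast, Δnorth) mod 360° = 169.56° ≈ 170°.

170°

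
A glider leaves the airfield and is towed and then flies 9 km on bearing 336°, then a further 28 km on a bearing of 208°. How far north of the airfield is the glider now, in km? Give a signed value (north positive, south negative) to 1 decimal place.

Leg 1 (336°, 9 km): east 9 sin 336° = -3.66, north 9 cos 336° = 8.22
Leg 2 (208°, 28 km): east 28 sin 208° = -13.15, north 28 cos 208° = -24.72
Net north component: -16.50 km.

-16.5 km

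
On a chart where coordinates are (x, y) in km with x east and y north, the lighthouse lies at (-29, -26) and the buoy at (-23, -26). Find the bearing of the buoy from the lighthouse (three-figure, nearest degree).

090°

Δeast = -23 − -29 = 6.00; Δnorth = -26 − -26 = 0.00.
Bearing = atan2(Δeast, Δnorth) mod 360° = 90.00° ≈ 090°.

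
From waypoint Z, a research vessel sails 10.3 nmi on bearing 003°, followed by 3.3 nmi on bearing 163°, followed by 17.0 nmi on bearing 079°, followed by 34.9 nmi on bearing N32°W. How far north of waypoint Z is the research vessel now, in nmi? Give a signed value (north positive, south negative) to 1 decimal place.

Leg 1 (003°, 10.3 nmi): east 10.3 sin 3° = 0.54, north 10.3 cos 3° = 10.29
Leg 2 (163°, 3.3 nmi): east 3.3 sin 163° = 0.96, north 3.3 cos 163° = -3.16
Leg 3 (079°, 17.0 nmi): east 17.0 sin 79° = 16.69, north 17.0 cos 79° = 3.24
Leg 4 (N32°W, 34.9 nmi): east 34.9 sin 328° = -18.49, north 34.9 cos 328° = 29.60
Net north component: 39.97 nmi.

40.0 nmi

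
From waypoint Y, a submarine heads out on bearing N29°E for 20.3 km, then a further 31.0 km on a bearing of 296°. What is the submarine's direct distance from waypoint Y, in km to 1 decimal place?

36.2 km

Leg 1 (N29°E, 20.3 km): east 20.3 sin 29° = 9.84, north 20.3 cos 29° = 17.75
Leg 2 (296°, 31.0 km): east 31.0 sin 296° = -27.86, north 31.0 cos 296° = 13.59
Net: -18.02 east, 31.34 north. Distance = √((-18.02)² + (31.34)²) = 36.155 km.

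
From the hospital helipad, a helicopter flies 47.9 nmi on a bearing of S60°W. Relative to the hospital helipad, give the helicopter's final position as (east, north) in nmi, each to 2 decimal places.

Leg 1 (S60°W, 47.9 nmi): east 47.9 sin 240° = -41.48, north 47.9 cos 240° = -23.95
Summing: -41.48 nmi east, -23.95 nmi north → (-41.48, -23.95).

(-41.48, -23.95)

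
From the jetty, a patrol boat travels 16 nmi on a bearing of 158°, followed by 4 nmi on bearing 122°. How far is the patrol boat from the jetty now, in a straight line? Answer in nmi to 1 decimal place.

Leg 1 (158°, 16 nmi): east 16 sin 158° = 5.99, north 16 cos 158° = -14.83
Leg 2 (122°, 4 nmi): east 4 sin 122° = 3.39, north 4 cos 122° = -2.12
Net: 9.39 east, -16.95 north. Distance = √((9.39)² + (-16.95)²) = 19.379 nmi.

19.4 nmi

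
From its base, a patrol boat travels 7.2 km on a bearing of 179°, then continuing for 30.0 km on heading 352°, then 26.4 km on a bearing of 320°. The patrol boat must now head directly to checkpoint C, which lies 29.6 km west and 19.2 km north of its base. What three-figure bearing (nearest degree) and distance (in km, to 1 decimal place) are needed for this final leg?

Leg 1 (179°, 7.2 km): east 7.2 sin 179° = 0.13, north 7.2 cos 179° = -7.20
Leg 2 (352°, 30.0 km): east 30.0 sin 352° = -4.18, north 30.0 cos 352° = 29.71
Leg 3 (320°, 26.4 km): east 26.4 sin 320° = -16.97, north 26.4 cos 320° = 20.22
Current position: (-21.02, 42.73). Target: (-29.6, 19.2). Remaining: Δeast = -8.58, Δnorth = -23.53.
Bearing = atan2(-8.58, -23.53) mod 360° = 200.03°; distance = √((-8.58)² + (-23.53)²) = 25.048 km.

200°, 25.0 km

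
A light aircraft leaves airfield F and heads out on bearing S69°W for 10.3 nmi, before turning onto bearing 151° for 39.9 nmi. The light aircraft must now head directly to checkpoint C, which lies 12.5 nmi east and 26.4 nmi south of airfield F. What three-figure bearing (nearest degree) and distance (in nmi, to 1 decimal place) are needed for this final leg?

Leg 1 (S69°W, 10.3 nmi): east 10.3 sin 249° = -9.62, north 10.3 cos 249° = -3.69
Leg 2 (151°, 39.9 nmi): east 39.9 sin 151° = 19.34, north 39.9 cos 151° = -34.90
Current position: (9.73, -38.59). Target: (12.5, -26.4). Remaining: Δeast = 2.77, Δnorth = 12.19.
Bearing = atan2(2.77, 12.19) mod 360° = 12.81°; distance = √((2.77)² + (12.19)²) = 12.500 nmi.

013°, 12.5 nmi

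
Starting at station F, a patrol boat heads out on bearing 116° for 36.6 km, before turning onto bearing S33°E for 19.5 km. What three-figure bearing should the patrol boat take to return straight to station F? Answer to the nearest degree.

307°

Leg 1 (116°, 36.6 km): east 36.6 sin 116° = 32.90, north 36.6 cos 116° = -16.04
Leg 2 (S33°E, 19.5 km): east 19.5 sin 147° = 10.62, north 19.5 cos 147° = -16.35
Net displacement: 43.52 east, -32.40 north. Direction back to start is (-43.52, 32.40): bearing = atan2(-43.52, 32.40) mod 360° = 306.67° ≈ 307°.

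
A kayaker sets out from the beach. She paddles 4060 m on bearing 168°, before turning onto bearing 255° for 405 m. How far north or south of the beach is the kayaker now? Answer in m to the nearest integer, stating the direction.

4076 m south

Leg 1 (168°, 4060 m): east 4060 sin 168° = 844.12, north 4060 cos 168° = -3971.28
Leg 2 (255°, 405 m): east 405 sin 255° = -391.20, north 405 cos 255° = -104.82
Net north component: -4076.10 m.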